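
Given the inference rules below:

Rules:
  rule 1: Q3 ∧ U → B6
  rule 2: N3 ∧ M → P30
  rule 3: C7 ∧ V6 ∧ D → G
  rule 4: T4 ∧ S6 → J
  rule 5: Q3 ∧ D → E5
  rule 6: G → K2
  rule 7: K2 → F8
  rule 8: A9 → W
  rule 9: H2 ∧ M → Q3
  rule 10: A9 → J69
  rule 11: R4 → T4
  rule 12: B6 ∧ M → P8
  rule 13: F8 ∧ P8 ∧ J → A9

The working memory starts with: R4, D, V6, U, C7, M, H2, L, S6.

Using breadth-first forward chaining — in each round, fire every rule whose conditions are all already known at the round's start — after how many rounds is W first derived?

Round 1 — rule 3, rule 9, rule 11, derive G, Q3, T4.
Round 2 — rule 1, rule 4, rule 5, rule 6, derive B6, J, E5, K2.
Round 3 — rule 7, rule 12, derive F8, P8.
Round 4 — rule 13, derive A9.
Round 5 — rule 8, rule 10, derive W, J69.
W first appears in round 5.

5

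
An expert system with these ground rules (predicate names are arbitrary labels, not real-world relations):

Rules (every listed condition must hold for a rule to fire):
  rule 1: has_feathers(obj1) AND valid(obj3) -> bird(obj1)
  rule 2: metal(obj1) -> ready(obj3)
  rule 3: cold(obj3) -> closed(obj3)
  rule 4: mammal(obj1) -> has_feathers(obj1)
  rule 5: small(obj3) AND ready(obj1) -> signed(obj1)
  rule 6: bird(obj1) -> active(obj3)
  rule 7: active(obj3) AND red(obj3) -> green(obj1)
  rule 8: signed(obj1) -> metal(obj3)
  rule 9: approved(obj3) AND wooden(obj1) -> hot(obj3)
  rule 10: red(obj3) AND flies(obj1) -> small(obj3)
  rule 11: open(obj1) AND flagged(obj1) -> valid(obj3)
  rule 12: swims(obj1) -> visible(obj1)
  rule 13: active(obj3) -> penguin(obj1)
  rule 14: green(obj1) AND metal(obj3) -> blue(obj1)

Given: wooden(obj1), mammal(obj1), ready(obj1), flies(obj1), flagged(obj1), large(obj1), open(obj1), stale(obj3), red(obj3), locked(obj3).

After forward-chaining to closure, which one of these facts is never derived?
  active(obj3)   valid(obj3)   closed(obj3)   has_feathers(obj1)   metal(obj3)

[1] rule 4 [mammal(obj1) -> has_feathers(obj1)]; rule 10 [red(obj3) AND flies(obj1) -> small(obj3)]; rule 11 [open(obj1) AND flagged(obj1) -> valid(obj3)]. ⇒ new: has_feathers(obj1), small(obj3), valid(obj3).
[2] rule 1 [has_feathers(obj1) AND valid(obj3) -> bird(obj1)]; rule 5 [small(obj3) AND ready(obj1) -> signed(obj1)]. ⇒ new: bird(obj1), signed(obj1).
[3] rule 6 [bird(obj1) -> active(obj3)]; rule 8 [signed(obj1) -> metal(obj3)]. ⇒ new: active(obj3), metal(obj3).
[4] rule 7 [active(obj3) AND red(obj3) -> green(obj1)]; rule 13 [active(obj3) -> penguin(obj1)]. ⇒ new: green(obj1), penguin(obj1).
[5] rule 14 [green(obj1) AND metal(obj3) -> blue(obj1)]. ⇒ new: blue(obj1).
Derived: has_feathers(obj1) (round 1), valid(obj3) (round 1), active(obj3) (round 3), metal(obj3) (round 3). closed(obj3) never appears in any round.

closed(obj3)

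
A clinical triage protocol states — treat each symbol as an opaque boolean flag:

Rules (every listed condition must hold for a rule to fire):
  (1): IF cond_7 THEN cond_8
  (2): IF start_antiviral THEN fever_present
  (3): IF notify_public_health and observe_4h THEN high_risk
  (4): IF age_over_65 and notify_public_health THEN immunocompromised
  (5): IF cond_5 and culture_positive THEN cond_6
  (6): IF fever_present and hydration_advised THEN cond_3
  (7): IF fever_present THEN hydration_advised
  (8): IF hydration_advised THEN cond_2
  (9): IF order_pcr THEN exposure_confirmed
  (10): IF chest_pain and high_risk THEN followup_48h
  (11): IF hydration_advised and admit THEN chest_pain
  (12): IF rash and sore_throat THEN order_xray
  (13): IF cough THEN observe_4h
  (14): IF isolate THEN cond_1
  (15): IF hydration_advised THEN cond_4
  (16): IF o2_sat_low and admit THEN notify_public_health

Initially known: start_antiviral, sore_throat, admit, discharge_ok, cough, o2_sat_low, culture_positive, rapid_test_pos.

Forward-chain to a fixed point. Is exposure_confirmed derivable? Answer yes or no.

no

Round 1 fires (2), (13), (16), giving fever_present, observe_4h, notify_public_health.
Round 2 fires (3), (7), giving high_risk, hydration_advised.
Round 3 fires (6), (8), (11), (15), giving cond_3, cond_2, chest_pain, cond_4.
Round 4 fires (10), giving followup_48h.
Fixed point reached. exposure_confirmed is concluded only by (9); (9) needs order_pcr (never derived).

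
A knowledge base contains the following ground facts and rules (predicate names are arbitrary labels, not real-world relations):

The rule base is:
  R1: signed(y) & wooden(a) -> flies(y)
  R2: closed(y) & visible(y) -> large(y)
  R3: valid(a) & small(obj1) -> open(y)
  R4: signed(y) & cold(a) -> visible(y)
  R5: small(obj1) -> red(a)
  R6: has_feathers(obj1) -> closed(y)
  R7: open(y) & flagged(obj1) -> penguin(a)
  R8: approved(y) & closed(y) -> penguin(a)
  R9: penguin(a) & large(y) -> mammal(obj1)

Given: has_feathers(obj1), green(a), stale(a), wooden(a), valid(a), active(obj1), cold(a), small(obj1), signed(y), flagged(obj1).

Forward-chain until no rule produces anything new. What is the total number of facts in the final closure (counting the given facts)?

Round 1: R1 [signed(y) & wooden(a) -> flies(y)]; R3 [valid(a) & small(obj1) -> open(y)]; R4 [signed(y) & cold(a) -> visible(y)]; R5 [small(obj1) -> red(a)]; R6 [has_feathers(obj1) -> closed(y)]. Adds flies(y), open(y), visible(y), red(a), closed(y).
Round 2: R2 [closed(y) & visible(y) -> large(y)]; R7 [open(y) & flagged(obj1) -> penguin(a)]. Adds large(y), penguin(a).
Round 3: R9 [penguin(a) & large(y) -> mammal(obj1)]. Adds mammal(obj1).
Closure: {active(obj1), closed(y), cold(a), flagged(obj1), flies(y), green(a), has_feathers(obj1), large(y), mammal(obj1), open(y), penguin(a), red(a), signed(y), small(obj1), stale(a), valid(a), visible(y), wooden(a)} — 18 facts.

18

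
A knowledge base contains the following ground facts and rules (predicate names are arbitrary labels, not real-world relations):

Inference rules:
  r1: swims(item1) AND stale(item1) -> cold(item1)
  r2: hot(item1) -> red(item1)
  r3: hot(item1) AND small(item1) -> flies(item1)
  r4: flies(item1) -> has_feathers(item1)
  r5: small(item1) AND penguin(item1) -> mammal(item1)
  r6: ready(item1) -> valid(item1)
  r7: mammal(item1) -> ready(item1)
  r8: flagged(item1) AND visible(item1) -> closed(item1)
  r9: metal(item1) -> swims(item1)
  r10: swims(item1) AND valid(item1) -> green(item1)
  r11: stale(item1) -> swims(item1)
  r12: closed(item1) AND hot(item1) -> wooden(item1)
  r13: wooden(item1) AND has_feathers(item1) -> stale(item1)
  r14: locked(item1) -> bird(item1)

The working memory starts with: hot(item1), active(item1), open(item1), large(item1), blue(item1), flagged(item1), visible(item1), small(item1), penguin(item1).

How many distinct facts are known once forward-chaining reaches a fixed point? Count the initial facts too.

Round 1: r2 [hot(item1) -> red(item1)]; r3 [hot(item1) AND small(item1) -> flies(item1)]; r5 [small(item1) AND penguin(item1) -> mammal(item1)]; r8 [flagged(item1) AND visible(item1) -> closed(item1)]. New: red(item1), flies(item1), mammal(item1), closed(item1).
Round 2: r4 [flies(item1) -> has_feathers(item1)]; r7 [mammal(item1) -> ready(item1)]; r12 [closed(item1) AND hot(item1) -> wooden(item1)]. New: has_feathers(item1), ready(item1), wooden(item1).
Round 3: r6 [ready(item1) -> valid(item1)]; r13 [wooden(item1) AND has_feathers(item1) -> stale(item1)]. New: valid(item1), stale(item1).
Round 4: r11 [stale(item1) -> swims(item1)]. New: swims(item1).
Round 5: r1 [swims(item1) AND stale(item1) -> cold(item1)]; r10 [swims(item1) AND valid(item1) -> green(item1)]. New: cold(item1), green(item1).
Closure: {active(item1), blue(item1), closed(item1), cold(item1), flagged(item1), flies(item1), green(item1), has_feathers(item1), hot(item1), large(item1), mammal(item1), open(item1), penguin(item1), ready(item1), red(item1), small(item1), stale(item1), swims(item1), valid(item1), visible(item1), wooden(item1)} — 21 facts.

21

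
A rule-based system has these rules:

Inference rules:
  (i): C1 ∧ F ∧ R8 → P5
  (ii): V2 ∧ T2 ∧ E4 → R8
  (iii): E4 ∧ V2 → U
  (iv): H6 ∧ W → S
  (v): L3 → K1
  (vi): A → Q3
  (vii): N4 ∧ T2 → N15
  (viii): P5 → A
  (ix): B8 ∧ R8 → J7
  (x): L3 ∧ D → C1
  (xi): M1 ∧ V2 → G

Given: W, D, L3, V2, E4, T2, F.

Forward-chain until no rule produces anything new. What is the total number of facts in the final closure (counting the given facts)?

14

[1] (ii) [V2 ∧ T2 ∧ E4 → R8]; (iii) [E4 ∧ V2 → U]; (v) [L3 → K1]; (x) [L3 ∧ D → C1]. ⇒ new: R8, U, K1, C1.
[2] (i) [C1 ∧ F ∧ R8 → P5]. ⇒ new: P5.
[3] (viii) [P5 → A]. ⇒ new: A.
[4] (vi) [A → Q3]. ⇒ new: Q3.
Closure: {A, C1, D, E4, F, K1, L3, P5, Q3, R8, T2, U, V2, W} — 14 facts.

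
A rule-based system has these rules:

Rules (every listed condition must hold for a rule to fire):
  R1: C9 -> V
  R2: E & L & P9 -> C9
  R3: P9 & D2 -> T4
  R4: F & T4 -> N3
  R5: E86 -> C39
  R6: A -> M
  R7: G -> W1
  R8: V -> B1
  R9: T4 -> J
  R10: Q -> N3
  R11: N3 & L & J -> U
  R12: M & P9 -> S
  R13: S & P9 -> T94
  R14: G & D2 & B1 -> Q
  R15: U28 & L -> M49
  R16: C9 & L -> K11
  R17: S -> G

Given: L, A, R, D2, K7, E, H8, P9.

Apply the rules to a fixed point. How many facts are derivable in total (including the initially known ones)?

22

Round 1 — R2, R3, R6, derive C9, T4, M.
Round 2 — R1, R9, R12, R16, derive V, J, S, K11.
Round 3 — R8, R13, R17, derive B1, T94, G.
Round 4 — R7, R14, derive W1, Q.
Round 5 — R10, derive N3.
Round 6 — R11, derive U.
Closure: {A, B1, C9, D2, E, G, H8, J, K11, K7, L, M, N3, P9, Q, R, S, T4, T94, U, V, W1} — 22 facts.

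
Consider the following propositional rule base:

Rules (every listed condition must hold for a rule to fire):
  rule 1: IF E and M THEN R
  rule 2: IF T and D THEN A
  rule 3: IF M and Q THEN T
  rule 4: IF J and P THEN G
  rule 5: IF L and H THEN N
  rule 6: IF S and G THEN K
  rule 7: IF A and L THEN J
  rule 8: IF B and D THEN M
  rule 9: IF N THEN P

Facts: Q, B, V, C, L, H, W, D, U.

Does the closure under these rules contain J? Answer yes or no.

yes

Round 1 — rule 5, rule 8, derive N, M.
Round 2 — rule 3, rule 9, derive T, P.
Round 3 — rule 2, derive A.
Round 4 — rule 7, derive J.
Round 5 — rule 4, derive G.
J appears in round 4, so it is derivable.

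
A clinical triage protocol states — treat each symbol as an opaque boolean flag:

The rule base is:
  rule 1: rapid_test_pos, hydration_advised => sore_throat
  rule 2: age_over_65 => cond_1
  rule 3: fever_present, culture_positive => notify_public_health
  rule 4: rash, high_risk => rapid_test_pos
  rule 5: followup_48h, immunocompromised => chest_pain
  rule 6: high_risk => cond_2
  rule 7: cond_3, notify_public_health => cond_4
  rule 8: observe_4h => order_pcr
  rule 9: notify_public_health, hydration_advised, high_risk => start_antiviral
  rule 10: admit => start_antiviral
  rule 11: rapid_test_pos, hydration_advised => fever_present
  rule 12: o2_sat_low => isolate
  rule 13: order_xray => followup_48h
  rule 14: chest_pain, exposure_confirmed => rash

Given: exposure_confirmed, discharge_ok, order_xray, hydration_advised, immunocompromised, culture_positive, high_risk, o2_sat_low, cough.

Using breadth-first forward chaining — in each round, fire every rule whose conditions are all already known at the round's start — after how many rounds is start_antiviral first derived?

7

[1] rule 6 [high_risk => cond_2]; rule 12 [o2_sat_low => isolate]; rule 13 [order_xray => followup_48h]. ⇒ new: cond_2, isolate, followup_48h.
[2] rule 5 [followup_48h, immunocompromised => chest_pain]. ⇒ new: chest_pain.
[3] rule 14 [chest_pain, exposure_confirmed => rash]. ⇒ new: rash.
[4] rule 4 [rash, high_risk => rapid_test_pos]. ⇒ new: rapid_test_pos.
[5] rule 1 [rapid_test_pos, hydration_advised => sore_throat]; rule 11 [rapid_test_pos, hydration_advised => fever_present]. ⇒ new: sore_throat, fever_present.
[6] rule 3 [fever_present, culture_positive => notify_public_health]. ⇒ new: notify_public_health.
[7] rule 9 [notify_public_health, hydration_advised, high_risk => start_antiviral]. ⇒ new: start_antiviral.
start_antiviral first appears in round 7.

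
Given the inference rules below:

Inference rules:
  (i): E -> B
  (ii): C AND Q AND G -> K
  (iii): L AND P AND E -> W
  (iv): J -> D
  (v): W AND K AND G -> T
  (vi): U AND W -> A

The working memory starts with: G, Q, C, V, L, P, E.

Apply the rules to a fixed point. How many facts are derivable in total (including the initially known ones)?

11

Round 1: (i) [E -> B]; (ii) [C AND Q AND G -> K]; (iii) [L AND P AND E -> W]. Adds B, K, W.
Round 2: (v) [W AND K AND G -> T]. Adds T.
Closure: {B, C, E, G, K, L, P, Q, T, V, W} — 11 facts.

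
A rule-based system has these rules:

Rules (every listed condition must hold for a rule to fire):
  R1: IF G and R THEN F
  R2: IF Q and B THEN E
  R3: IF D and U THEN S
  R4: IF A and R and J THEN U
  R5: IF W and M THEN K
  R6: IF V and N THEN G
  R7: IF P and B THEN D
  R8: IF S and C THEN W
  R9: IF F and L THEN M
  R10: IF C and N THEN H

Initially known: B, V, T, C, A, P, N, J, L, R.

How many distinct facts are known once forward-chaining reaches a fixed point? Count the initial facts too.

Round 1: R4 [IF A and R and J THEN U]; R6 [IF V and N THEN G]; R7 [IF P and B THEN D]; R10 [IF C and N THEN H]. Adds U, G, D, H.
Round 2: R1 [IF G and R THEN F]; R3 [IF D and U THEN S]. Adds F, S.
Round 3: R8 [IF S and C THEN W]; R9 [IF F and L THEN M]. Adds W, M.
Round 4: R5 [IF W and M THEN K]. Adds K.
Closure: {A, B, C, D, F, G, H, J, K, L, M, N, P, R, S, T, U, V, W} — 19 facts.

19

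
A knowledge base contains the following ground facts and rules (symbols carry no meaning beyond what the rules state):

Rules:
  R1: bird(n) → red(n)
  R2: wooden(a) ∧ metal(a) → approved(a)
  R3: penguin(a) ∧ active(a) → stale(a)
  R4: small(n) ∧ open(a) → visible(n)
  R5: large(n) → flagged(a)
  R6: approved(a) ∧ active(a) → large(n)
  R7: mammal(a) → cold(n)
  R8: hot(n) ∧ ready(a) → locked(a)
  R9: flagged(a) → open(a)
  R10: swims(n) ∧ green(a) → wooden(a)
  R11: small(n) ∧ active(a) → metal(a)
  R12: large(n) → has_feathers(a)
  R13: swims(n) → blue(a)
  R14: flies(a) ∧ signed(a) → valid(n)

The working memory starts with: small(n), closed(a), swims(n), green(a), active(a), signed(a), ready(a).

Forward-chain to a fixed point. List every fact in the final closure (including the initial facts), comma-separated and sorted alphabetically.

Round 1 fires R10, R11, R13, giving wooden(a), metal(a), blue(a).
Round 2 fires R2, giving approved(a).
Round 3 fires R6, giving large(n).
Round 4 fires R5, R12, giving flagged(a), has_feathers(a).
Round 5 fires R9, giving open(a).
Round 6 fires R4, giving visible(n).

active(a), approved(a), blue(a), closed(a), flagged(a), green(a), has_feathers(a), large(n), metal(a), open(a), ready(a), signed(a), small(n), swims(n), visible(n), wooden(a)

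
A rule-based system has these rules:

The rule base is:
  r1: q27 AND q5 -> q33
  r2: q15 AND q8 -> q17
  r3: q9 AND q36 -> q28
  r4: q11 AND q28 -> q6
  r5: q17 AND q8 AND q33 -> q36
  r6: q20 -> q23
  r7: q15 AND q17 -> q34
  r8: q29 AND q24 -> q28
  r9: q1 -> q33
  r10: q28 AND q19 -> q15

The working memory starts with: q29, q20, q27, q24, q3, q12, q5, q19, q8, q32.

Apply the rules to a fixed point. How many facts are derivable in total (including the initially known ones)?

Round 1: r1 [q27 AND q5 -> q33]; r6 [q20 -> q23]; r8 [q29 AND q24 -> q28]. Adds q33, q23, q28.
Round 2: r10 [q28 AND q19 -> q15]. Adds q15.
Round 3: r2 [q15 AND q8 -> q17]. Adds q17.
Round 4: r5 [q17 AND q8 AND q33 -> q36]; r7 [q15 AND q17 -> q34]. Adds q36, q34.
Closure: {q12, q15, q17, q19, q20, q23, q24, q27, q28, q29, q3, q32, q33, q34, q36, q5, q8} — 17 facts.

17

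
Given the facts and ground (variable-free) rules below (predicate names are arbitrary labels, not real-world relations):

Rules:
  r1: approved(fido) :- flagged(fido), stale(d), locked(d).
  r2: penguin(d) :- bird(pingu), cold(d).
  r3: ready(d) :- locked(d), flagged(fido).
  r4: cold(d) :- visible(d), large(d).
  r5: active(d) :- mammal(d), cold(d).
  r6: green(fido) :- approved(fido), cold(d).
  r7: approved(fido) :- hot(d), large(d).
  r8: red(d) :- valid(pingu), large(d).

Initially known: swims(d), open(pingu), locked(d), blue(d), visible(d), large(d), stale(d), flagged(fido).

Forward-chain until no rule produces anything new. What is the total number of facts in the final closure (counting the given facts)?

12

Round 1: r1 [approved(fido) :- flagged(fido), stale(d), locked(d).]; r3 [ready(d) :- locked(d), flagged(fido).]; r4 [cold(d) :- visible(d), large(d).]. New: approved(fido), ready(d), cold(d).
Round 2: r6 [green(fido) :- approved(fido), cold(d).]. New: green(fido).
Closure: {approved(fido), blue(d), cold(d), flagged(fido), green(fido), large(d), locked(d), open(pingu), ready(d), stale(d), swims(d), visible(d)} — 12 facts.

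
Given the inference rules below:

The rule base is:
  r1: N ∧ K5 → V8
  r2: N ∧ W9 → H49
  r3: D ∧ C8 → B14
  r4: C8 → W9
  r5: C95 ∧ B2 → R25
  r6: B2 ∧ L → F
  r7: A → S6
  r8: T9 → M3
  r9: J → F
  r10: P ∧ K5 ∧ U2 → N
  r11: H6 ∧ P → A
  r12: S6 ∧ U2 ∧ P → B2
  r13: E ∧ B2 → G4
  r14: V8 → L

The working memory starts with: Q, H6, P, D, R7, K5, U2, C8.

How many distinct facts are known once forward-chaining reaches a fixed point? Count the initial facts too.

Round 1: r3 [D ∧ C8 → B14]; r4 [C8 → W9]; r10 [P ∧ K5 ∧ U2 → N]; r11 [H6 ∧ P → A]. New: B14, W9, N, A.
Round 2: r1 [N ∧ K5 → V8]; r2 [N ∧ W9 → H49]; r7 [A → S6]. New: V8, H49, S6.
Round 3: r12 [S6 ∧ U2 ∧ P → B2]; r14 [V8 → L]. New: B2, L.
Round 4: r6 [B2 ∧ L → F]. New: F.
Closure: {A, B14, B2, C8, D, F, H49, H6, K5, L, N, P, Q, R7, S6, U2, V8, W9} — 18 facts.

18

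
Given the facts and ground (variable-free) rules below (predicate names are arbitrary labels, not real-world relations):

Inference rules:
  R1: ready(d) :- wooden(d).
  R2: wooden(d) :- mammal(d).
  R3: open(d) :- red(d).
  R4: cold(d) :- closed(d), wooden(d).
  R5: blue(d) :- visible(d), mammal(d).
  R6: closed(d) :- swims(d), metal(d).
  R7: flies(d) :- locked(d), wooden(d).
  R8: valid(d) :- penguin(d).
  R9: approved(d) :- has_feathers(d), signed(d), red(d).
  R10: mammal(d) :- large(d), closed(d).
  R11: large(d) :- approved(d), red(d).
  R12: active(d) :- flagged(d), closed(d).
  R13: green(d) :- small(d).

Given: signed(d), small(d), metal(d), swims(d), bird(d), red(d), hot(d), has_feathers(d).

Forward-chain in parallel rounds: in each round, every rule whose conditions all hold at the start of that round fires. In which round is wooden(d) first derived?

Round 1: R3 [open(d) :- red(d).]; R6 [closed(d) :- swims(d), metal(d).]; R9 [approved(d) :- has_feathers(d), signed(d), red(d).]; R13 [green(d) :- small(d).]. Adds open(d), closed(d), approved(d), green(d).
Round 2: R11 [large(d) :- approved(d), red(d).]. Adds large(d).
Round 3: R10 [mammal(d) :- large(d), closed(d).]. Adds mammal(d).
Round 4: R2 [wooden(d) :- mammal(d).]. Adds wooden(d).
wooden(d) first appears in round 4.

4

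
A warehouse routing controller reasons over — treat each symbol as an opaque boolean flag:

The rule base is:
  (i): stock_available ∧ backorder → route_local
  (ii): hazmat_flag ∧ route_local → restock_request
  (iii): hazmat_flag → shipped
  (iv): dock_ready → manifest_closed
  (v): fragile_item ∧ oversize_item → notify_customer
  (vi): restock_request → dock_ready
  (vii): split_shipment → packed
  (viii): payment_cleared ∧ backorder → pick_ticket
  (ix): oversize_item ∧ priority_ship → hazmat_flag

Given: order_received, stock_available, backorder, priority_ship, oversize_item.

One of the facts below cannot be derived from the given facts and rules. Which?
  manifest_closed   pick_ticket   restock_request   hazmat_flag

pick_ticket

Round 1 fires (i), (ix), giving route_local, hazmat_flag.
Round 2 fires (ii), (iii), giving restock_request, shipped.
Round 3 fires (vi), giving dock_ready.
Round 4 fires (iv), giving manifest_closed.
Derived: restock_request (round 2), manifest_closed (round 4), hazmat_flag (round 1). pick_ticket never appears in any round.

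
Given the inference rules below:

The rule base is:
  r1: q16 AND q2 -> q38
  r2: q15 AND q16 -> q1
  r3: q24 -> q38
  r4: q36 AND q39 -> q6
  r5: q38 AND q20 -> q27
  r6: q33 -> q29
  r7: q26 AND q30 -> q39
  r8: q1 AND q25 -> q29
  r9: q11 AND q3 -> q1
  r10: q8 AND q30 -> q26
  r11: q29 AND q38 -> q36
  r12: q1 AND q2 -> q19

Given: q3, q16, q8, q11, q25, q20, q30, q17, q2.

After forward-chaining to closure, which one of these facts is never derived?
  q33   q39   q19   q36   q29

Round 1 — r1, r9, r10, derive q38, q1, q26.
Round 2 — r5, r7, r8, r12, derive q27, q39, q29, q19.
Round 3 — r11, derive q36.
Round 4 — r4, derive q6.
Derived: q19 (round 2), q39 (round 2), q29 (round 2), q36 (round 3). q33 never appears in any round.

q33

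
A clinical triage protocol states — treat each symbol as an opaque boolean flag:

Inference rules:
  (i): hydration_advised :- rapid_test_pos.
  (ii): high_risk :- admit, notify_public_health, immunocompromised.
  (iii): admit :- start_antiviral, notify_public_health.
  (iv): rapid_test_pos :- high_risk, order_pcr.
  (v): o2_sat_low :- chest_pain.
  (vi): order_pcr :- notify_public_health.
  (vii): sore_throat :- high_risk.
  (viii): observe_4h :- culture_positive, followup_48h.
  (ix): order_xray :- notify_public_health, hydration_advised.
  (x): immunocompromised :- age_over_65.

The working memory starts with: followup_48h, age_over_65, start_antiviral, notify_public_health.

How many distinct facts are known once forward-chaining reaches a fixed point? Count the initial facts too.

12

Round 1: (iii) [admit :- start_antiviral, notify_public_health.]; (vi) [order_pcr :- notify_public_health.]; (x) [immunocompromised :- age_over_65.]. Adds admit, order_pcr, immunocompromised.
Round 2: (ii) [high_risk :- admit, notify_public_health, immunocompromised.]. Adds high_risk.
Round 3: (iv) [rapid_test_pos :- high_risk, order_pcr.]; (vii) [sore_throat :- high_risk.]. Adds rapid_test_pos, sore_throat.
Round 4: (i) [hydration_advised :- rapid_test_pos.]. Adds hydration_advised.
Round 5: (ix) [order_xray :- notify_public_health, hydration_advised.]. Adds order_xray.
Closure: {admit, age_over_65, followup_48h, high_risk, hydration_advised, immunocompromised, notify_public_health, order_pcr, order_xray, rapid_test_pos, sore_throat, start_antiviral} — 12 facts.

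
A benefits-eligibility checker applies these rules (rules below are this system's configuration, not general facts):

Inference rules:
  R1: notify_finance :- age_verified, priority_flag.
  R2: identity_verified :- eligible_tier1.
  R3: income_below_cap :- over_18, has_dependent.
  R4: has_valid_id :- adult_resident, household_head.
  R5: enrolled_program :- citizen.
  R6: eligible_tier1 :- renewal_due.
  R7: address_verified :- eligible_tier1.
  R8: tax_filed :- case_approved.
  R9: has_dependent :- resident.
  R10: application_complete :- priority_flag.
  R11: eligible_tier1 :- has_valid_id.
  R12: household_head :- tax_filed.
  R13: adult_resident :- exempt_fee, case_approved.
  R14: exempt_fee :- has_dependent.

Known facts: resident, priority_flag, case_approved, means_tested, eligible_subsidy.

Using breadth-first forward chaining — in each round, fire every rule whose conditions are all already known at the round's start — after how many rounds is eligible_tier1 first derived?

5

Round 1 — R8, R9, R10, derive tax_filed, has_dependent, application_complete.
Round 2 — R12, R14, derive household_head, exempt_fee.
Round 3 — R13, derive adult_resident.
Round 4 — R4, derive has_valid_id.
Round 5 — R11, derive eligible_tier1.
eligible_tier1 first appears in round 5.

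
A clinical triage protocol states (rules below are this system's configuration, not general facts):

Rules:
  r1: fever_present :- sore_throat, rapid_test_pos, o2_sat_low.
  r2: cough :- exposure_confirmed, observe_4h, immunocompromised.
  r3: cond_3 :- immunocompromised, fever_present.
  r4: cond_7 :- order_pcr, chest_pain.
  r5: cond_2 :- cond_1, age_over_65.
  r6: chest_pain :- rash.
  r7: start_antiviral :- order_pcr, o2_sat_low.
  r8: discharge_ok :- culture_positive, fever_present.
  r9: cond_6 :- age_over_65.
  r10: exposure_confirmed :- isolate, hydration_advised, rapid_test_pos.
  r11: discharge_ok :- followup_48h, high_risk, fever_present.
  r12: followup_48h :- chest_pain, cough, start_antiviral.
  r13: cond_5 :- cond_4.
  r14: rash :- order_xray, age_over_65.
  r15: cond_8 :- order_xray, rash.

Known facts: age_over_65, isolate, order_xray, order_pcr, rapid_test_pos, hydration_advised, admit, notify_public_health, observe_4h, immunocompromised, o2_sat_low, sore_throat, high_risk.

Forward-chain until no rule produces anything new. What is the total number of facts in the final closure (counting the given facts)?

Round 1: r1 [fever_present :- sore_throat, rapid_test_pos, o2_sat_low.]; r7 [start_antiviral :- order_pcr, o2_sat_low.]; r9 [cond_6 :- age_over_65.]; r10 [exposure_confirmed :- isolate, hydration_advised, rapid_test_pos.]; r14 [rash :- order_xray, age_over_65.]. New: fever_present, start_antiviral, cond_6, exposure_confirmed, rash.
Round 2: r2 [cough :- exposure_confirmed, observe_4h, immunocompromised.]; r3 [cond_3 :- immunocompromised, fever_present.]; r6 [chest_pain :- rash.]; r15 [cond_8 :- order_xray, rash.]. New: cough, cond_3, chest_pain, cond_8.
Round 3: r4 [cond_7 :- order_pcr, chest_pain.]; r12 [followup_48h :- chest_pain, cough, start_antiviral.]. New: cond_7, followup_48h.
Round 4: r11 [discharge_ok :- followup_48h, high_risk, fever_present.]. New: discharge_ok.
Closure: {admit, age_over_65, chest_pain, cond_3, cond_6, cond_7, cond_8, cough, discharge_ok, exposure_confirmed, fever_present, followup_48h, high_risk, hydration_advised, immunocompromised, isolate, notify_public_health, o2_sat_low, observe_4h, order_pcr, order_xray, rapid_test_pos, rash, sore_throat, start_antiviral} — 25 facts.

25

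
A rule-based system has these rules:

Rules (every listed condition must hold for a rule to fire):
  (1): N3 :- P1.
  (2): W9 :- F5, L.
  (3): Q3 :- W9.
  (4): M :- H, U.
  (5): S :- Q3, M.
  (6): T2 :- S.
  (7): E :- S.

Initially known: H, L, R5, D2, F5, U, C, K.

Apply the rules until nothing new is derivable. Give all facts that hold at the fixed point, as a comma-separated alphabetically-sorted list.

Round 1 fires (2), (4), giving W9, M.
Round 2 fires (3), giving Q3.
Round 3 fires (5), giving S.
Round 4 fires (6), (7), giving T2, E.

C, D2, E, F5, H, K, L, M, Q3, R5, S, T2, U, W9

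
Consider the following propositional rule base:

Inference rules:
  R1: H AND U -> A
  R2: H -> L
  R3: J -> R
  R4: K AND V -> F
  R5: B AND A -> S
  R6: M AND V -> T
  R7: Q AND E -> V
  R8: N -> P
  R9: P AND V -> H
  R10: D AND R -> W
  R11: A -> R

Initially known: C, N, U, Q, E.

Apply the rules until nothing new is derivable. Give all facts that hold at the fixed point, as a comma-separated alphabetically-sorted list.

A, C, E, H, L, N, P, Q, R, U, V

Round 1 fires R7, R8, giving V, P.
Round 2 fires R9, giving H.
Round 3 fires R1, R2, giving A, L.
Round 4 fires R11, giving R.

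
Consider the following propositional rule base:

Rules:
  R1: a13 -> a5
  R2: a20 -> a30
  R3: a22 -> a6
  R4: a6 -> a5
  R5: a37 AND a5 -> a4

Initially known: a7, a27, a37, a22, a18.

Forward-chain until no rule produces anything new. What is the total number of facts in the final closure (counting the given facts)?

Round 1 fires R3, giving a6.
Round 2 fires R4, giving a5.
Round 3 fires R5, giving a4.
Closure: {a18, a22, a27, a37, a4, a5, a6, a7} — 8 facts.

8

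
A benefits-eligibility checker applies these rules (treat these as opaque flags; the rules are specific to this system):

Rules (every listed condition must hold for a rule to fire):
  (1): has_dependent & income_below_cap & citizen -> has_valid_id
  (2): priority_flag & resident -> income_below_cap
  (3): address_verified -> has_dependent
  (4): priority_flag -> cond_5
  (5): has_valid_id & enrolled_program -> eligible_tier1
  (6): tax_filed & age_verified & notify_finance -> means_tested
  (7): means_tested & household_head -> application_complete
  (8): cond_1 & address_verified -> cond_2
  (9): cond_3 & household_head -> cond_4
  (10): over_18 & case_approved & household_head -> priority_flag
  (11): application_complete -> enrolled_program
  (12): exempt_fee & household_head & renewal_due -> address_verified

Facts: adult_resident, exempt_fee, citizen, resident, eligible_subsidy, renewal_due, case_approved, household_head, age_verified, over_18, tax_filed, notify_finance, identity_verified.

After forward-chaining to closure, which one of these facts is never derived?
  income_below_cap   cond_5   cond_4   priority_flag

Round 1: (6) [tax_filed & age_verified & notify_finance -> means_tested]; (10) [over_18 & case_approved & household_head -> priority_flag]; (12) [exempt_fee & household_head & renewal_due -> address_verified]. New: means_tested, priority_flag, address_verified.
Round 2: (2) [priority_flag & resident -> income_below_cap]; (3) [address_verified -> has_dependent]; (4) [priority_flag -> cond_5]; (7) [means_tested & household_head -> application_complete]. New: income_below_cap, has_dependent, cond_5, application_complete.
Round 3: (1) [has_dependent & income_below_cap & citizen -> has_valid_id]; (11) [application_complete -> enrolled_program]. New: has_valid_id, enrolled_program.
Round 4: (5) [has_valid_id & enrolled_program -> eligible_tier1]. New: eligible_tier1.
Derived: income_below_cap (round 2), priority_flag (round 1), cond_5 (round 2). cond_4 never appears in any round.

cond_4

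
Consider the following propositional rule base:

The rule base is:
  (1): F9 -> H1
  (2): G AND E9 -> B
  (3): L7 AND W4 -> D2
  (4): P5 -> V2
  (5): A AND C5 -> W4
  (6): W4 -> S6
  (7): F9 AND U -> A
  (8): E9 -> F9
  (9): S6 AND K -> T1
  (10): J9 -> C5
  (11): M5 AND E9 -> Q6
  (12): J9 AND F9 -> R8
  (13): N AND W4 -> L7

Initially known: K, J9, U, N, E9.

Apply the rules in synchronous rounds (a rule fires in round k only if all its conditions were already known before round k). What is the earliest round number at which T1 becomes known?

5

Round 1 — (8), (10), derive F9, C5.
Round 2 — (1), (7), (12), derive H1, A, R8.
Round 3 — (5), derive W4.
Round 4 — (6), (13), derive S6, L7.
Round 5 — (3), (9), derive D2, T1.
T1 first appears in round 5.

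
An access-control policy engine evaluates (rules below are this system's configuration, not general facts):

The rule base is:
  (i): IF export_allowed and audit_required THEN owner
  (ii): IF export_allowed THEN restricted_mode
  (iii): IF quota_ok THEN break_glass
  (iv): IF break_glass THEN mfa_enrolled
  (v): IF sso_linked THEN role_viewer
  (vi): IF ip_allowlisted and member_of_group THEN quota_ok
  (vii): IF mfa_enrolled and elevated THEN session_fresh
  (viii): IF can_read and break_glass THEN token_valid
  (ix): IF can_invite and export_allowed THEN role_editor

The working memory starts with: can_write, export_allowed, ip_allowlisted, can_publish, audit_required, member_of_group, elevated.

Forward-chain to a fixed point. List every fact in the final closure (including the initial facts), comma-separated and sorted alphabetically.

Round 1: (i) [IF export_allowed and audit_required THEN owner]; (ii) [IF export_allowed THEN restricted_mode]; (vi) [IF ip_allowlisted and member_of_group THEN quota_ok]. Adds owner, restricted_mode, quota_ok.
Round 2: (iii) [IF quota_ok THEN break_glass]. Adds break_glass.
Round 3: (iv) [IF break_glass THEN mfa_enrolled]. Adds mfa_enrolled.
Round 4: (vii) [IF mfa_enrolled and elevated THEN session_fresh]. Adds session_fresh.

audit_required, break_glass, can_publish, can_write, elevated, export_allowed, ip_allowlisted, member_of_group, mfa_enrolled, owner, quota_ok, restricted_mode, session_fresh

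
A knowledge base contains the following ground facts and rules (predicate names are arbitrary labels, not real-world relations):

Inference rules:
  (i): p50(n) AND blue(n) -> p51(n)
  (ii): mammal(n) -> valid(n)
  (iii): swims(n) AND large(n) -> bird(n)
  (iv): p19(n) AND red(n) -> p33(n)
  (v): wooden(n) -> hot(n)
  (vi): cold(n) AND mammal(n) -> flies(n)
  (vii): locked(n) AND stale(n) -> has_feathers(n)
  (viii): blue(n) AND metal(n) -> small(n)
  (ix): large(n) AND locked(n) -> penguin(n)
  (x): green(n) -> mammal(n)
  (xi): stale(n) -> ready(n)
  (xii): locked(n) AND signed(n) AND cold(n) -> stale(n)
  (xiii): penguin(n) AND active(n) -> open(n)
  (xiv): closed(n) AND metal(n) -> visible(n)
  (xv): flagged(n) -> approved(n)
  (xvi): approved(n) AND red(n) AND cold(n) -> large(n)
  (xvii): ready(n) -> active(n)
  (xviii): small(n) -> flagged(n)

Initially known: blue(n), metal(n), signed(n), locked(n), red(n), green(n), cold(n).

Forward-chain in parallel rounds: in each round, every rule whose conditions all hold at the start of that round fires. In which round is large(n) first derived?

4

[1] (viii) [blue(n) AND metal(n) -> small(n)]; (x) [green(n) -> mammal(n)]; (xii) [locked(n) AND signed(n) AND cold(n) -> stale(n)]. ⇒ new: small(n), mammal(n), stale(n).
[2] (ii) [mammal(n) -> valid(n)]; (vi) [cold(n) AND mammal(n) -> flies(n)]; (vii) [locked(n) AND stale(n) -> has_feathers(n)]; (xi) [stale(n) -> ready(n)]; (xviii) [small(n) -> flagged(n)]. ⇒ new: valid(n), flies(n), has_feathers(n), ready(n), flagged(n).
[3] (xv) [flagged(n) -> approved(n)]; (xvii) [ready(n) -> active(n)]. ⇒ new: approved(n), active(n).
[4] (xvi) [approved(n) AND red(n) AND cold(n) -> large(n)]. ⇒ new: large(n).
large(n) first appears in round 4.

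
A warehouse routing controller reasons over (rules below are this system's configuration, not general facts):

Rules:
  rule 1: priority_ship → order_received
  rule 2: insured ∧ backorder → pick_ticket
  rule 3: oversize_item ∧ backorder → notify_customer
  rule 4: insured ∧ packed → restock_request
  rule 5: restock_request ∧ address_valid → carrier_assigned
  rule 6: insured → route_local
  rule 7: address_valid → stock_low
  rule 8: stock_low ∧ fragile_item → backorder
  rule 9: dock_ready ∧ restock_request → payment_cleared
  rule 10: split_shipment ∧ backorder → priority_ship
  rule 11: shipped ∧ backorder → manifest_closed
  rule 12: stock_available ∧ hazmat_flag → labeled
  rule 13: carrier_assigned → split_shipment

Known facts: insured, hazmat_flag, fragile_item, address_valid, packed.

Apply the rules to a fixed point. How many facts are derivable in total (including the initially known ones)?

Round 1 — rule 4, rule 6, rule 7, derive restock_request, route_local, stock_low.
Round 2 — rule 5, rule 8, derive carrier_assigned, backorder.
Round 3 — rule 2, rule 13, derive pick_ticket, split_shipment.
Round 4 — rule 10, derive priority_ship.
Round 5 — rule 1, derive order_received.
Closure: {address_valid, backorder, carrier_assigned, fragile_item, hazmat_flag, insured, order_received, packed, pick_ticket, priority_ship, restock_request, route_local, split_shipment, stock_low} — 14 facts.

14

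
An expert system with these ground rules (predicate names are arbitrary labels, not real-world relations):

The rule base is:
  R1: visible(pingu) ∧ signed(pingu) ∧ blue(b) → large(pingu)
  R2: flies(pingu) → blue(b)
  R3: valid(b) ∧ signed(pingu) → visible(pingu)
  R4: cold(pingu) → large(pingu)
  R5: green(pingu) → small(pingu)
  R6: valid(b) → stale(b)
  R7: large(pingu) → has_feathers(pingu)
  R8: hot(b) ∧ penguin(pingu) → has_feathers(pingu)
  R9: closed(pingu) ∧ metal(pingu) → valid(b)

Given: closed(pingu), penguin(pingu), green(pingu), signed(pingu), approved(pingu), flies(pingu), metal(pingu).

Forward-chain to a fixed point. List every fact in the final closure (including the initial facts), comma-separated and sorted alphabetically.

Round 1 fires R2, R5, R9, giving blue(b), small(pingu), valid(b).
Round 2 fires R3, R6, giving visible(pingu), stale(b).
Round 3 fires R1, giving large(pingu).
Round 4 fires R7, giving has_feathers(pingu).

approved(pingu), blue(b), closed(pingu), flies(pingu), green(pingu), has_feathers(pingu), large(pingu), metal(pingu), penguin(pingu), signed(pingu), small(pingu), stale(b), valid(b), visible(pingu)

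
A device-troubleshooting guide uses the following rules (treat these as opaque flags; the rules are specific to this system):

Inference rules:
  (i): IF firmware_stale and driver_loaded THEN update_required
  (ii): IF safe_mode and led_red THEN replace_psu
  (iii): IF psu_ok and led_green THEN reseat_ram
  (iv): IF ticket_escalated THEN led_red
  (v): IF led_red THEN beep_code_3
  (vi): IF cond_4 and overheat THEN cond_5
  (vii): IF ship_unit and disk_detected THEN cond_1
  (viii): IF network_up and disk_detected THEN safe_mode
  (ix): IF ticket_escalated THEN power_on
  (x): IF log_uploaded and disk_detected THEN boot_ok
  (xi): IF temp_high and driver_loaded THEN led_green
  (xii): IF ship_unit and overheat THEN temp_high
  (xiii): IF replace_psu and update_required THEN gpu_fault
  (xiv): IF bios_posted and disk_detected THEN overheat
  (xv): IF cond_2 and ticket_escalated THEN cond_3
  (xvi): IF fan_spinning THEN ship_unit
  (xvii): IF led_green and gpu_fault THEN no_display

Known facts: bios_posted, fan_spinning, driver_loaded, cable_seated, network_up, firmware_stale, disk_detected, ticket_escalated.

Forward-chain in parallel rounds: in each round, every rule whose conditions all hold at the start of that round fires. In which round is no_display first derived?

4

[1] (i) [IF firmware_stale and driver_loaded THEN update_required]; (iv) [IF ticket_escalated THEN led_red]; (viii) [IF network_up and disk_detected THEN safe_mode]; (ix) [IF ticket_escalated THEN power_on]; (xiv) [IF bios_posted and disk_detected THEN overheat]; (xvi) [IF fan_spinning THEN ship_unit]. ⇒ new: update_required, led_red, safe_mode, power_on, overheat, ship_unit.
[2] (ii) [IF safe_mode and led_red THEN replace_psu]; (v) [IF led_red THEN beep_code_3]; (vii) [IF ship_unit and disk_detected THEN cond_1]; (xii) [IF ship_unit and overheat THEN temp_high]. ⇒ new: replace_psu, beep_code_3, cond_1, temp_high.
[3] (xi) [IF temp_high and driver_loaded THEN led_green]; (xiii) [IF replace_psu and update_required THEN gpu_fault]. ⇒ new: led_green, gpu_fault.
[4] (xvii) [IF led_green and gpu_fault THEN no_display]. ⇒ new: no_display.
no_display first appears in round 4.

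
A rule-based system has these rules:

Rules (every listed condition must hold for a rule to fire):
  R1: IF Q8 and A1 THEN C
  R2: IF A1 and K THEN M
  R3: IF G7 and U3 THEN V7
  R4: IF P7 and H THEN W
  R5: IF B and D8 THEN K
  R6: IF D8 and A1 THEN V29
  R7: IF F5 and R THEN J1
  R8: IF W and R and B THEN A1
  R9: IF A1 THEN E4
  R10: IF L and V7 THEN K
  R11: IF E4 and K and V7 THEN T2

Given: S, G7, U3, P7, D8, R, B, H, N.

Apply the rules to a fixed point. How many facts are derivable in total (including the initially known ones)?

17

Round 1 — R3, R4, R5, derive V7, W, K.
Round 2 — R8, derive A1.
Round 3 — R2, R6, R9, derive M, V29, E4.
Round 4 — R11, derive T2.
Closure: {A1, B, D8, E4, G7, H, K, M, N, P7, R, S, T2, U3, V29, V7, W} — 17 facts.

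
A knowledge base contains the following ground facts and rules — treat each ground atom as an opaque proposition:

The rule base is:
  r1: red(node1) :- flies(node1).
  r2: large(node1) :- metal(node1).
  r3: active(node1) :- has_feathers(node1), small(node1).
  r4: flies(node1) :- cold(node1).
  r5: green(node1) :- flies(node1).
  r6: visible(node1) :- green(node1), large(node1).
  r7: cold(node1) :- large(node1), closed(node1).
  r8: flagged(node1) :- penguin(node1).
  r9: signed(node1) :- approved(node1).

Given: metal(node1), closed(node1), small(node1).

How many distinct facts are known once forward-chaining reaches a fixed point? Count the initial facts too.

Round 1 fires r2, giving large(node1).
Round 2 fires r7, giving cold(node1).
Round 3 fires r4, giving flies(node1).
Round 4 fires r1, r5, giving red(node1), green(node1).
Round 5 fires r6, giving visible(node1).
Closure: {closed(node1), cold(node1), flies(node1), green(node1), large(node1), metal(node1), red(node1), small(node1), visible(node1)} — 9 facts.

9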